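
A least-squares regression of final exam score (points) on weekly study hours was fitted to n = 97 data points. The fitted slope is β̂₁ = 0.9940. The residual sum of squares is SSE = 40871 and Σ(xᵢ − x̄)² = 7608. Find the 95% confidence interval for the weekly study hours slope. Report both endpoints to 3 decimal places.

(0.522, 1.466)

MSE = SSE/(n − 2) = 40871/95 = 430.221.
SE(β̂₁) = √(MSE/Sₓₓ) = √(430.221/7608) = 0.237799.
df = n − 2 = 95.
t* = t_{0.025, 95} = 1.985251.
Margin = t* × SE = 1.985251 × 0.237799 = 0.47209.
CI: 0.9940 ± 0.47209 → (0.522, 1.466).
With 95% confidence, each one-unit increase in weekly study hours is associated with a change of between 0.522 and 1.466 points in final exam score.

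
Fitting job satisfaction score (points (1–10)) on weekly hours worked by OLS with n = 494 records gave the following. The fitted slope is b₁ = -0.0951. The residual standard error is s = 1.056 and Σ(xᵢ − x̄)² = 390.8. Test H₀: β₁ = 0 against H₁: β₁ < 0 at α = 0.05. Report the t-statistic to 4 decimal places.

SE(b₁) = s/√Sₓₓ = 1.056/√390.8 = 0.0534179.
t = -0.0951 / 0.0534179 = -1.7803.
df = n − 2 = 492.
One-sided p ≈ 0.0378, which is < 0.05, so reject H₀.
There is evidence that the true slope on weekly hours worked is negative.

t = -1.7803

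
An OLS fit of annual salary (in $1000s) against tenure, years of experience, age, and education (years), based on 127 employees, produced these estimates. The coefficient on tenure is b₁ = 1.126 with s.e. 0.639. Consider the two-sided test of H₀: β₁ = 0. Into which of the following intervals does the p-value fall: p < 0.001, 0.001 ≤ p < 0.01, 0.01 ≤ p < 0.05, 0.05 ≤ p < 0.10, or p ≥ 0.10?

0.05 ≤ p < 0.10

t = 1.126 / 0.639 = 1.762.
df = n − k − 1 = 127 − 4 − 1 = 122.
Two-sided p = 2·P(T_{122} > |t|) ≈ 0.0806.
So 0.05 ≤ p < 0.10.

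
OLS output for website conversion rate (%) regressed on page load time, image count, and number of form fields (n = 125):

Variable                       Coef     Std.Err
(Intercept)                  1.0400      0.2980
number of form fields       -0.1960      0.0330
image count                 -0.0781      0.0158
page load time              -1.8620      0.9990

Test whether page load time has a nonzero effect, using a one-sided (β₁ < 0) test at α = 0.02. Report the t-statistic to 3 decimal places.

t = -1.864

Read off: b = -1.8620, SE = 0.9990 for page load time.
H₀: β₁ = 0 vs H₁: β₁ < 0.
t = -1.8620 / 0.9990 = -1.864.
df = n − k − 1 = 125 − 3 − 1 = 121.
One-sided p ≈ 0.0324, which is ≥ 0.02, so fail to reject H₀.
The data do not give significant evidence that the true slope on page load time is negative, holding the other predictors fixed.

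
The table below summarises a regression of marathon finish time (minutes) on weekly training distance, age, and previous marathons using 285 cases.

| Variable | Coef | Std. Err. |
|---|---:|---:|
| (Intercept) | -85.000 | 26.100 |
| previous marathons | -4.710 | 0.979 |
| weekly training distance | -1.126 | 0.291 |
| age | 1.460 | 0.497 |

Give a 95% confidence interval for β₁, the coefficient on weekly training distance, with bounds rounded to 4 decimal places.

(-1.6988, -0.5532)

Read off: b = -1.126, SE = 0.291 for weekly training distance.
df = n − k − 1 = 285 − 3 − 1 = 281.
t* = t_{0.025, 281} = 1.968442.
Margin = t* × SE = 1.968442 × 0.291 = 0.572817.
CI: -1.126 ± 0.572817 → (-1.6988, -0.5532).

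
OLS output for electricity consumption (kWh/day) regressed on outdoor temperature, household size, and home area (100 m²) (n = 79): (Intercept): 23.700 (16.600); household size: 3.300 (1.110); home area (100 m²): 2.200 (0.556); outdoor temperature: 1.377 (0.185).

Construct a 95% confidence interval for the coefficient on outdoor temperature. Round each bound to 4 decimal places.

(1.0085, 1.7455)

Read off: b = 1.377, SE = 0.185 for outdoor temperature.
df = n − k − 1 = 79 − 3 − 1 = 75.
t* = t_{0.025, 75} = 1.992102.
Margin = t* × SE = 1.992102 × 0.185 = 0.368539.
CI: 1.377 ± 0.368539 → (1.0085, 1.7455).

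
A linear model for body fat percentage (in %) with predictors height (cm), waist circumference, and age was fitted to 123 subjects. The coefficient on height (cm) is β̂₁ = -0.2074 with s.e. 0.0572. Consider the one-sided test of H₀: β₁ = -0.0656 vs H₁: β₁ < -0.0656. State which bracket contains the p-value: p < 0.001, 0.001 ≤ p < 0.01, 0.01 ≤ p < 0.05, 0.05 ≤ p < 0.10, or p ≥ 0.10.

0.001 ≤ p < 0.01

t = (-0.2074 − (-0.0656)) / 0.0572 = -2.479.
df = n − k − 1 = 123 − 3 − 1 = 119.
One-sided p = P(T_{119} < t) ≈ 0.0073.
So 0.001 ≤ p < 0.01.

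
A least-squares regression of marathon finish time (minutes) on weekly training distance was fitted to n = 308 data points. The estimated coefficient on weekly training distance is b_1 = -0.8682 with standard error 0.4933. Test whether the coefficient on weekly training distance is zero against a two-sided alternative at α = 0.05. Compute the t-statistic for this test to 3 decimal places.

t = -1.760

H₀: β₁ = 0 vs H₁: β₁ ≠ 0.
t = (b_1 − β₁⁰)/SE = -0.8682 / 0.4933 = -1.760.
df = n − 2 = 308 − 2 = 306.
Two-sided p ≈ 0.0794, which is ≥ 0.05, so fail to reject H₀.
The data do not give significant evidence of an association between weekly training distance and marathon finish time.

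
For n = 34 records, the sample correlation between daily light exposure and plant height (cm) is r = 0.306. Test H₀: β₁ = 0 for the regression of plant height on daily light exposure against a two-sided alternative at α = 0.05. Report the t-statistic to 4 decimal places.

t = r·√(n − 2)/√(1 − r²) = 0.306·√32/√0.906364 = 1.8182.
df = n − 2 = 32.
Two-sided p ≈ 0.0784, which is ≥ 0.05, so fail to reject H₀.
The data do not give significant evidence of a linear association between daily light exposure and plant height.

t = 1.8182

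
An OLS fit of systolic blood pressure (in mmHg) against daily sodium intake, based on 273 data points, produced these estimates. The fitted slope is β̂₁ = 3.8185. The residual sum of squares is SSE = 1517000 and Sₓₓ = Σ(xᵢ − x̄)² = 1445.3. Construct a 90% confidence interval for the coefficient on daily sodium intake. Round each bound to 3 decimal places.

(0.570, 7.067)

MSE = SSE/(n − 2) = 1517000/271 = 5597.79.
SE(β̂₁) = √(MSE/Sₓₓ) = √(5597.79/1445.3) = 1.96802.
df = n − 2 = 271.
t* = t_{0.05, 271} = 1.650496.
Margin = t* × SE = 1.650496 × 1.96802 = 3.24821.
CI: 3.8185 ± 3.24821 → (0.570, 7.067).
With 90% confidence, each one-unit increase in daily sodium intake is associated with a change of between 0.570 and 7.067 mmHg in systolic blood pressure.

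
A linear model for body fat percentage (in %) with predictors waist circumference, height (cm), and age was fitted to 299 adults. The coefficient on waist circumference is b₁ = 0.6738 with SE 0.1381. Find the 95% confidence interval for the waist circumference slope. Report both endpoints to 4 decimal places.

df = n − k − 1 = 299 − 3 − 1 = 295.
t* = t_{0.025, 295} = 1.968038.
Margin = t* × SE = 1.968038 × 0.1381 = 0.271786.
CI: 0.6738 ± 0.271786 → (0.4020, 0.9456).
With 95% confidence, each one-unit increase in waist circumference is associated with a change of between 0.4020 and 0.9456 % in body fat percentage, holding the other predictors fixed.

(0.4020, 0.9456)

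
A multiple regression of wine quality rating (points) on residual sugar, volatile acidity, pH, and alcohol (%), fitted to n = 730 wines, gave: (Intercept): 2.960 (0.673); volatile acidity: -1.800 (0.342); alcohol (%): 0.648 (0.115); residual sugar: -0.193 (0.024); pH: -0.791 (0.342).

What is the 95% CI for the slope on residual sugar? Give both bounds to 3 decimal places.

Read off: b = -0.193, SE = 0.024 for residual sugar.
df = n − k − 1 = 730 − 4 − 1 = 725.
t* = t_{0.025, 725} = 1.963241.
Margin = t* × SE = 1.963241 × 0.024 = 0.04712.
CI: -0.193 ± 0.04712 → (-0.240, -0.146).

(-0.240, -0.146)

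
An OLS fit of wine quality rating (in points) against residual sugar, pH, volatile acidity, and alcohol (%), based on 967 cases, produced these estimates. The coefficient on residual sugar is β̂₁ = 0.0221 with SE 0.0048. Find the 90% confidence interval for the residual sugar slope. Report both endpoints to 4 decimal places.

(0.0142, 0.0300)

df = n − k − 1 = 967 − 4 − 1 = 962.
t* = t_{0.05, 962} = 1.646439.
Margin = t* × SE = 1.646439 × 0.0048 = 0.007903.
CI: 0.0221 ± 0.007903 → (0.0142, 0.0300).
With 90% confidence, each one-unit increase in residual sugar is associated with a change of between 0.0142 and 0.0300 points in wine quality rating, holding the other predictors fixed.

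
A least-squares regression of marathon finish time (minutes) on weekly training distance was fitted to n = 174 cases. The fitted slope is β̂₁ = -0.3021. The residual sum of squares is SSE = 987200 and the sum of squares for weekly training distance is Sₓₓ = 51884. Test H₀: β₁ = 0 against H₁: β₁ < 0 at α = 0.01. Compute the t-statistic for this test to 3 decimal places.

MSE = SSE/(n − 2) = 987200/172 = 5739.53.
SE(β̂₁) = √(MSE/Sₓₓ) = √(5739.53/51884) = 0.3326.
t = -0.3021 / 0.3326 = -0.908.
df = n − 2 = 172.
One-sided p ≈ 0.1825, which is ≥ 0.01, so fail to reject H₀.
The data do not give significant evidence that the true slope on weekly training distance is negative.

t = -0.908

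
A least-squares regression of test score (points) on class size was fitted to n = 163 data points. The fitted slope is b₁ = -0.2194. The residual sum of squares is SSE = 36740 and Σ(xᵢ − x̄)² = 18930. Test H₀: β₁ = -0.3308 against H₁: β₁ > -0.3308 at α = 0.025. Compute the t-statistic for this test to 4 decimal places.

MSE = SSE/(n − 2) = 36740/161 = 228.199.
SE(b₁) = √(MSE/Sₓₓ) = √(228.199/18930) = 0.109795.
t = (-0.2194 − (-0.3308)) / 0.109795 = 1.0146.
df = n − 2 = 161.
One-sided p ≈ 0.1559, which is ≥ 0.025, so fail to reject H₀.
The data do not give significant evidence that the true slope on class size exceeds -0.3308 points per unit.

t = 1.0146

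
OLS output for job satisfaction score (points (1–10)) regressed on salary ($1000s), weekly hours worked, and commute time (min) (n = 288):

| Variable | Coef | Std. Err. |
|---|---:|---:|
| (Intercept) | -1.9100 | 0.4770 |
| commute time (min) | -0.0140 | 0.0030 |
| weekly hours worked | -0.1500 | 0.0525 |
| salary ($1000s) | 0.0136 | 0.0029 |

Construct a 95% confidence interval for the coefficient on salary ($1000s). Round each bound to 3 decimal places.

Read off: b = 0.0136, SE = 0.0029 for salary ($1000s).
df = n − k − 1 = 288 − 3 − 1 = 284.
t* = t_{0.025, 284} = 1.968352.
Margin = t* × SE = 1.968352 × 0.0029 = 0.00571.
CI: 0.0136 ± 0.00571 → (0.008, 0.019).

(0.008, 0.019)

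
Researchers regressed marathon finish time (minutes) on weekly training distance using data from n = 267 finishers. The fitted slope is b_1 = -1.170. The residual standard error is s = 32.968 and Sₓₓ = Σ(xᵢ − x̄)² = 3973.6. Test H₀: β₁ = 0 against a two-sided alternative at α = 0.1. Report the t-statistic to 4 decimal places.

SE(b_1) = s/√Sₓₓ = 32.968/√3973.6 = 0.522999.
t = -1.170 / 0.522999 = -2.2371.
df = n − 2 = 265.
Two-sided p ≈ 0.0261, which is < 0.1, so reject H₀.
There is evidence that weekly training distance is associated with marathon finish time.

t = -2.2371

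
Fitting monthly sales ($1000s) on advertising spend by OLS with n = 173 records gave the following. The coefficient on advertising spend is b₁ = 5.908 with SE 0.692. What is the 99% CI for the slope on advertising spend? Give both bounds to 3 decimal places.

(4.105, 7.711)

df = n − 2 = 173 − 2 = 171.
t* = t_{0.005, 171} = 2.604886.
Margin = t* × SE = 2.604886 × 0.692 = 1.80258.
CI: 5.908 ± 1.80258 → (4.105, 7.711).
With 99% confidence, each one-unit increase in advertising spend is associated with a change of between 4.105 and 7.711 $1000s in monthly sales.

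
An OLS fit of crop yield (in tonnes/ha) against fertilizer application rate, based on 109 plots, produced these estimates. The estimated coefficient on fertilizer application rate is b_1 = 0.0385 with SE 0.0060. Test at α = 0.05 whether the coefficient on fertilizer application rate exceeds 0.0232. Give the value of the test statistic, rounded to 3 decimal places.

H₀: β₁ = 0.0232 vs H₁: β₁ > 0.0232.
t = (b_1 − β₁⁰)/SE = (0.0385 − 0.0232) / 0.0060 = 2.550.
df = n − 2 = 109 − 2 = 107.
One-sided p ≈ 0.0061, which is < 0.05, so reject H₀.
There is evidence that the true slope on fertilizer application rate exceeds 0.0232 tonnes/ha per unit.

t = 2.550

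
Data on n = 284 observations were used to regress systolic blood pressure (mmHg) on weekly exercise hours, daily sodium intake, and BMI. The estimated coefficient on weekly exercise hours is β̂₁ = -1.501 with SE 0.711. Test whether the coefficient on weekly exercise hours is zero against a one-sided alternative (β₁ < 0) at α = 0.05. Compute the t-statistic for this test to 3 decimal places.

H₀: β₁ = 0 vs H₁: β₁ < 0.
t = (β̂₁ − β₁⁰)/SE = -1.501 / 0.711 = -2.111.
df = n − k − 1 = 284 − 3 − 1 = 280.
One-sided p ≈ 0.0178, which is < 0.05, so reject H₀.
There is evidence that the true slope on weekly exercise hours is negative, holding the other predictors fixed.

t = -2.111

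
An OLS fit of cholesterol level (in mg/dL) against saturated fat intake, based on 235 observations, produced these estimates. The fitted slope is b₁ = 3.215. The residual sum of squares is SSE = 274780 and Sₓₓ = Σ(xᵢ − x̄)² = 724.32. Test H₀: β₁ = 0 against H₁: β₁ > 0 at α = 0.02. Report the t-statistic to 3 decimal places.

t = 2.520

MSE = SSE/(n − 2) = 274780/233 = 1179.31.
SE(b₁) = √(MSE/Sₓₓ) = √(1179.31/724.32) = 1.276.
t = 3.215 / 1.276 = 2.520.
df = n − 2 = 233.
One-sided p ≈ 0.0062, which is < 0.02, so reject H₀.
There is evidence that the true slope on saturated fat intake is positive.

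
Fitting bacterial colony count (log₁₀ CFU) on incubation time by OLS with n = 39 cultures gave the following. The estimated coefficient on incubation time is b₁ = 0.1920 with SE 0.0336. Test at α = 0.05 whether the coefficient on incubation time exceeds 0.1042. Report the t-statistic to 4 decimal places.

t = 2.6131

H₀: β₁ = 0.1042 vs H₁: β₁ > 0.1042.
t = (b₁ − β₁⁰)/SE = (0.1920 − 0.1042) / 0.0336 = 2.6131.
df = n − 2 = 39 − 2 = 37.
One-sided p ≈ 0.0064, which is < 0.05, so reject H₀.
There is evidence that the true slope on incubation time exceeds 0.1042 log₁₀ CFU per unit.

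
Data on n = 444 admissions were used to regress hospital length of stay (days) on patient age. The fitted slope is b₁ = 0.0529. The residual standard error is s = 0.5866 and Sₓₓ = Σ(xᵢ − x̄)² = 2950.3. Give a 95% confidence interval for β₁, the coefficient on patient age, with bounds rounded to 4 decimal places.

SE(b₁) = s/√Sₓₓ = 0.5866/√2950.3 = 0.0107996.
df = n − 2 = 442.
t* = t_{0.025, 442} = 1.965346.
Margin = t* × SE = 1.965346 × 0.0107996 = 0.021225.
CI: 0.0529 ± 0.021225 → (0.0317, 0.0741).
With 95% confidence, each one-unit increase in patient age is associated with a change of between 0.0317 and 0.0741 days in hospital length of stay.

(0.0317, 0.0741)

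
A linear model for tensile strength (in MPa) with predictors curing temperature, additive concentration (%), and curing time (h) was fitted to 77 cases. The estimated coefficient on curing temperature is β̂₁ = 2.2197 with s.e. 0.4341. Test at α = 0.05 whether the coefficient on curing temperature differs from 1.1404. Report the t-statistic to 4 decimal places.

H₀: β₁ = 1.1404 vs H₁: β₁ ≠ 1.1404.
t = (β̂₁ − β₁⁰)/SE = (2.2197 − 1.1404) / 0.4341 = 2.4863.
df = n − k − 1 = 77 − 3 − 1 = 73.
Two-sided p ≈ 0.0152, which is < 0.05, so reject H₀.
There is evidence that the true slope on curing temperature differs from 1.1404 MPa per unit, holding the other predictors fixed.

t = 2.4863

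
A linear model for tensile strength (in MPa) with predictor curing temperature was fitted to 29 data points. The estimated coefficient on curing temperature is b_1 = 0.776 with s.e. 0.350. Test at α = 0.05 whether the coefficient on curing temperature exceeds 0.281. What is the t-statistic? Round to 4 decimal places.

t = 1.4143

H₀: β₁ = 0.281 vs H₁: β₁ > 0.281.
t = (b_1 − β₁⁰)/SE = (0.776 − 0.281) / 0.350 = 1.4143.
df = n − 2 = 29 − 2 = 27.
One-sided p ≈ 0.0844, which is ≥ 0.05, so fail to reject H₀.
The data do not give significant evidence that the true slope on curing temperature exceeds 0.281 MPa per unit.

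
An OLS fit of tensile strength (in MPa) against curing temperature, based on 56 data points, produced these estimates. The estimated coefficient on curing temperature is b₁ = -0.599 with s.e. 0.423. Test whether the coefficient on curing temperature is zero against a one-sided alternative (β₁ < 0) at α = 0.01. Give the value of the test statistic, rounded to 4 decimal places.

t = -1.4161

H₀: β₁ = 0 vs H₁: β₁ < 0.
t = (b₁ − β₁⁰)/SE = -0.599 / 0.423 = -1.4161.
df = n − 2 = 56 − 2 = 54.
One-sided p ≈ 0.0812, which is ≥ 0.01, so fail to reject H₀.
The data do not give significant evidence that the true slope on curing temperature is negative.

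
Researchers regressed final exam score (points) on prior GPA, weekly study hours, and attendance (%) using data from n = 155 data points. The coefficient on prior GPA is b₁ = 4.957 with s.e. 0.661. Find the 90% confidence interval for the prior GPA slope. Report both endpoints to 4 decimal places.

df = n − k − 1 = 155 − 3 − 1 = 151.
t* = t_{0.05, 151} = 1.655007.
Margin = t* × SE = 1.655007 × 0.661 = 1.093960.
CI: 4.957 ± 1.093960 → (3.8630, 6.0510).
With 90% confidence, each one-unit increase in prior GPA is associated with a change of between 3.8630 and 6.0510 points in final exam score, holding the other predictors fixed.

(3.8630, 6.0510)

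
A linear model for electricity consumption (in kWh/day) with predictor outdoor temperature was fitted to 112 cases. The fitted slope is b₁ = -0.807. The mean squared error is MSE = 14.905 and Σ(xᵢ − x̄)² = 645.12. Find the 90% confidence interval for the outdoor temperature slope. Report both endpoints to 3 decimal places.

SE(b₁) = √(MSE/Sₓₓ) = √(14.905/645.12) = 0.152001.
df = n − 2 = 110.
t* = t_{0.05, 110} = 1.658824.
Margin = t* × SE = 1.658824 × 0.152001 = 0.25214.
CI: -0.807 ± 0.25214 → (-1.059, -0.555).
With 90% confidence, each one-unit increase in outdoor temperature is associated with a change of between -1.059 and -0.555 kWh/day in electricity consumption.

(-1.059, -0.555)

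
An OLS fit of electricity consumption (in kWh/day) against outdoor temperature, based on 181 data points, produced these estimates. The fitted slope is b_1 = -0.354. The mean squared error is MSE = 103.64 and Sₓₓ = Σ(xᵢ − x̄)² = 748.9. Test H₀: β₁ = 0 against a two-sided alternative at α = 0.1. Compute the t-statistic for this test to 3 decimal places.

t = -0.952

SE(b_1) = √(MSE/Sₓₓ) = √(103.64/748.9) = 0.372008.
t = -0.354 / 0.372008 = -0.952.
df = n − 2 = 179.
Two-sided p ≈ 0.3426, which is ≥ 0.1, so fail to reject H₀.
The data do not give significant evidence of an association between outdoor temperature and electricity consumption.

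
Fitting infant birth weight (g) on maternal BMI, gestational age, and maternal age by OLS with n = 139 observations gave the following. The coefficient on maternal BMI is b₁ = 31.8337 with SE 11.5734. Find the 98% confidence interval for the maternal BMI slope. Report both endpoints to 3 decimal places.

(4.587, 59.081)

df = n − k − 1 = 139 − 3 − 1 = 135.
t* = t_{0.01, 135} = 2.354287.
Margin = t* × SE = 2.354287 × 11.5734 = 27.24711.
CI: 31.8337 ± 27.24711 → (4.587, 59.081).
With 98% confidence, each one-unit increase in maternal BMI is associated with a change of between 4.587 and 59.081 g in infant birth weight, holding the other predictors fixed.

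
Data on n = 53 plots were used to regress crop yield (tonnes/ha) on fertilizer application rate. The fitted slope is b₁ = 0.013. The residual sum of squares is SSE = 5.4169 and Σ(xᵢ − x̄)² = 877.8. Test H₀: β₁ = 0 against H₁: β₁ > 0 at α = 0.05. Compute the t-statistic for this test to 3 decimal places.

t = 1.182

MSE = SSE/(n − 2) = 5.4169/51 = 0.106214.
SE(b₁) = √(MSE/Sₓₓ) = √(0.106214/877.8) = 0.011.
t = 0.013 / 0.011 = 1.182.
df = n − 2 = 51.
One-sided p ≈ 0.1214, which is ≥ 0.05, so fail to reject H₀.
The data do not give significant evidence that the true slope on fertilizer application rate is positive.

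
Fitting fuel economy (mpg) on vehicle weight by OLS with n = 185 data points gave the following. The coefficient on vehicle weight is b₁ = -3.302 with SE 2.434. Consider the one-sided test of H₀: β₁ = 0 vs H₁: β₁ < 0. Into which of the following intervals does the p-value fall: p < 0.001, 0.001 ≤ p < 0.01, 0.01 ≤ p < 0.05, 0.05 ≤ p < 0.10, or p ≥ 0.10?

t = -3.302 / 2.434 = -1.357.
df = n − 2 = 185 − 2 = 183.
One-sided p = P(T_{183} < t) ≈ 0.0883.
So 0.05 ≤ p < 0.10.

0.05 ≤ p < 0.10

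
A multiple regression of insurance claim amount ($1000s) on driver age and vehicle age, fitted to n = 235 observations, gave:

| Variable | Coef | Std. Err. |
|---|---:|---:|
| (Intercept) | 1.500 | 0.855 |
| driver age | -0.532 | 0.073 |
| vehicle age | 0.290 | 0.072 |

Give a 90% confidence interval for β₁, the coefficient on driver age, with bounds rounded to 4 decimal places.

(-0.6526, -0.4114)

Read off: b = -0.532, SE = 0.073 for driver age.
df = n − k − 1 = 235 − 2 − 1 = 232.
t* = t_{0.05, 232} = 1.651448.
Margin = t* × SE = 1.651448 × 0.073 = 0.120556.
CI: -0.532 ± 0.120556 → (-0.6526, -0.4114).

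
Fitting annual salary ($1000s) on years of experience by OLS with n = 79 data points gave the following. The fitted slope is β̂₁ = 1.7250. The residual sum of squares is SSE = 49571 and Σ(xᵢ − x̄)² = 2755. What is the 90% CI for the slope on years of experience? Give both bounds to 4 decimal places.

MSE = SSE/(n − 2) = 49571/77 = 643.779.
SE(β̂₁) = √(MSE/Sₓₓ) = √(643.779/2755) = 0.483401.
df = n − 2 = 77.
t* = t_{0.05, 77} = 1.664885.
Margin = t* × SE = 1.664885 × 0.483401 = 0.804807.
CI: 1.7250 ± 0.804807 → (0.9202, 2.5298).
With 90% confidence, each one-unit increase in years of experience is associated with a change of between 0.9202 and 2.5298 $1000s in annual salary.

(0.9202, 2.5298)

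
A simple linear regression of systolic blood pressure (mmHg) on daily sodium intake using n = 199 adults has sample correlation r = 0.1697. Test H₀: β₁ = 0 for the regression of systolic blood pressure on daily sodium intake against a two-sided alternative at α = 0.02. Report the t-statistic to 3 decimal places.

t = 2.417

t = r·√(n − 2)/√(1 − r²) = 0.1697·√197/√0.971202 = 2.417.
df = n − 2 = 197.
Two-sided p ≈ 0.0166, which is < 0.02, so reject H₀.
There is evidence of a linear association between daily sodium intake and systolic blood pressure.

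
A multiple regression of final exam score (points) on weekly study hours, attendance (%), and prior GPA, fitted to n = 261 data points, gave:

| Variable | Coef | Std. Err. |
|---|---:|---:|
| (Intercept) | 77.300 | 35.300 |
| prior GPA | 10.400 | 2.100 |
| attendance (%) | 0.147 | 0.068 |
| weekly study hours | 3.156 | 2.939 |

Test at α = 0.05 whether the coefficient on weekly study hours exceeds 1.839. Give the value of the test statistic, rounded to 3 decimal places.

Read off: b = 3.156, SE = 2.939 for weekly study hours.
H₀: β₁ = 1.839 vs H₁: β₁ > 1.839.
t = (3.156 − 1.839) / 2.939 = 0.448.
df = n − k − 1 = 261 − 3 − 1 = 257.
One-sided p ≈ 0.3272, which is ≥ 0.05, so fail to reject H₀.
The data do not give significant evidence that the true slope on weekly study hours exceeds 1.839 points per unit, holding the other predictors fixed.

t = 0.448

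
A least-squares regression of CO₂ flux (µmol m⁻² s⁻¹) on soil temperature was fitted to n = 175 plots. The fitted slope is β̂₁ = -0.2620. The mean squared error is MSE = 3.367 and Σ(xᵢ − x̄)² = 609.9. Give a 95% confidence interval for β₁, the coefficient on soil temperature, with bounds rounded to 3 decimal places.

SE(β̂₁) = √(MSE/Sₓₓ) = √(3.367/609.9) = 0.0743006.
df = n − 2 = 173.
t* = t_{0.025, 173} = 1.973771.
Margin = t* × SE = 1.973771 × 0.0743006 = 0.14665.
CI: -0.2620 ± 0.14665 → (-0.409, -0.115).
With 95% confidence, each one-unit increase in soil temperature is associated with a change of between -0.409 and -0.115 µmol m⁻² s⁻¹ in CO₂ flux.

(-0.409, -0.115)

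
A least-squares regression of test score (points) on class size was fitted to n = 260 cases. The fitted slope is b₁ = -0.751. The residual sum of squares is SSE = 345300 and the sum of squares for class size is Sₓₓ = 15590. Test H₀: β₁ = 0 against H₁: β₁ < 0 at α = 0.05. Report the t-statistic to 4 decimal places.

t = -2.5632

MSE = SSE/(n − 2) = 345300/258 = 1338.37.
SE(b₁) = √(MSE/Sₓₓ) = √(1338.37/15590) = 0.292998.
t = -0.751 / 0.292998 = -2.5632.
df = n − 2 = 258.
One-sided p ≈ 0.0055, which is < 0.05, so reject H₀.
There is evidence that the true slope on class size is negative.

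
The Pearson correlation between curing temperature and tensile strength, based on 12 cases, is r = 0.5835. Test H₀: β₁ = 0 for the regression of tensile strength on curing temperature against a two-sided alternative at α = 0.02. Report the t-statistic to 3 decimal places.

t = 2.272

t = r·√(n − 2)/√(1 − r²) = 0.5835·√10/√0.659528 = 2.272.
df = n − 2 = 10.
Two-sided p ≈ 0.0464, which is ≥ 0.02, so fail to reject H₀.
The data do not give significant evidence of a linear association between curing temperature and tensile strength.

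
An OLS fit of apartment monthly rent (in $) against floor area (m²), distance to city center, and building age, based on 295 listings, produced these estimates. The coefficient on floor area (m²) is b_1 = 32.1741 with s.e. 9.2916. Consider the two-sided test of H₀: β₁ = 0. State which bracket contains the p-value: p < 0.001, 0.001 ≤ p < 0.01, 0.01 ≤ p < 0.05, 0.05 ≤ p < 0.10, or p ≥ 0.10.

t = 32.1741 / 9.2916 = 3.463.
df = n − k − 1 = 295 − 3 − 1 = 291.
Two-sided p = 2·P(T_{291} > |t|) ≈ 0.0006.
So p < 0.001.

p < 0.001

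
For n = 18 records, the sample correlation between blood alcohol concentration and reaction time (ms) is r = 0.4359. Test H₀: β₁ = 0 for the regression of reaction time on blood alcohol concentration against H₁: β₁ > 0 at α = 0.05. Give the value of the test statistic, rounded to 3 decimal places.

t = r·√(n − 2)/√(1 − r²) = 0.4359·√16/√0.809991 = 1.937.
df = n − 2 = 16.
One-sided p ≈ 0.0353, which is < 0.05, so reject H₀.
There is evidence of a linear association between blood alcohol concentration and reaction time.

t = 1.937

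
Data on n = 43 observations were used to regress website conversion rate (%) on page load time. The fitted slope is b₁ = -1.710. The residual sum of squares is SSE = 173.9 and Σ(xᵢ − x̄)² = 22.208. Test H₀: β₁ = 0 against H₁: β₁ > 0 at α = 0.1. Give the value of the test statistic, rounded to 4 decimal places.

t = -3.9128

MSE = SSE/(n − 2) = 173.9/41 = 4.24146.
SE(b₁) = √(MSE/Sₓₓ) = √(4.24146/22.208) = 0.437022.
t = -1.710 / 0.437022 = -3.9128.
df = n − 2 = 41.
One-sided p ≈ 0.9998, which is ≥ 0.1, so fail to reject H₀.
The data do not give significant evidence that the true slope on page load time is positive.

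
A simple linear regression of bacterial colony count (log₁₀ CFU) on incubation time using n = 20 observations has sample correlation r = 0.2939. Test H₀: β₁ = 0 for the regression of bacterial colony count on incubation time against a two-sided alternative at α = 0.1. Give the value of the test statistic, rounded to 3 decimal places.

t = 1.305

t = r·√(n − 2)/√(1 − r²) = 0.2939·√18/√0.913623 = 1.305.
df = n − 2 = 18.
Two-sided p ≈ 0.2085, which is ≥ 0.1, so fail to reject H₀.
The data do not give significant evidence of a linear association between incubation time and bacterial colony count.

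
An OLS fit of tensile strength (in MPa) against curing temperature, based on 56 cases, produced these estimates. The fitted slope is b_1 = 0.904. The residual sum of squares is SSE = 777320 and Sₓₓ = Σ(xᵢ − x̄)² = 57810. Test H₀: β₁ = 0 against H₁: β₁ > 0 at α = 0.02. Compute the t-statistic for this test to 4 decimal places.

MSE = SSE/(n − 2) = 777320/54 = 14394.8.
SE(b_1) = √(MSE/Sₓₓ) = √(14394.8/57810) = 0.499001.
t = 0.904 / 0.499001 = 1.8116.
df = n − 2 = 54.
One-sided p ≈ 0.0378, which is ≥ 0.02, so fail to reject H₀.
The data do not give significant evidence that the true slope on curing temperature is positive.

t = 1.8116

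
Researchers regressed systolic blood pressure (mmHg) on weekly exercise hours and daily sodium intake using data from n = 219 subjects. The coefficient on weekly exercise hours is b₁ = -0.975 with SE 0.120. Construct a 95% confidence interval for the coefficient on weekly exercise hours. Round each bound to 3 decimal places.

(-1.212, -0.738)

df = n − k − 1 = 219 − 2 − 1 = 216.
t* = t_{0.025, 216} = 1.971007.
Margin = t* × SE = 1.971007 × 0.120 = 0.23652.
CI: -0.975 ± 0.23652 → (-1.212, -0.738).
With 95% confidence, each one-unit increase in weekly exercise hours is associated with a change of between -1.212 and -0.738 mmHg in systolic blood pressure, holding the other predictors fixed.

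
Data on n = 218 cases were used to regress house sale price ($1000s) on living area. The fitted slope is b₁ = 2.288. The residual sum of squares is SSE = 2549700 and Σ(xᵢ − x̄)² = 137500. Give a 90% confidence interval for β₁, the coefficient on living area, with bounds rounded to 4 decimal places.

(1.8040, 2.7720)

MSE = SSE/(n − 2) = 2549700/216 = 11804.2.
SE(b₁) = √(MSE/Sₓₓ) = √(11804.2/137500) = 0.292999.
df = n − 2 = 216.
t* = t_{0.05, 216} = 1.651939.
Margin = t* × SE = 1.651939 × 0.292999 = 0.484017.
CI: 2.288 ± 0.484017 → (1.8040, 2.7720).
With 90% confidence, each one-unit increase in living area is associated with a change of between 1.8040 and 2.7720 $1000s in house sale price.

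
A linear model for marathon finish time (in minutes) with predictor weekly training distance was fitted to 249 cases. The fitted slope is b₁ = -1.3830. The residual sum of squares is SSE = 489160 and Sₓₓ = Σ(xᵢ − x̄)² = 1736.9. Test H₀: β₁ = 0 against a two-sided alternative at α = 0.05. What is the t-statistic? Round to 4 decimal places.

t = -1.2952

MSE = SSE/(n − 2) = 489160/247 = 1980.4.
SE(b₁) = √(MSE/Sₓₓ) = √(1980.4/1736.9) = 1.0678.
t = -1.3830 / 1.0678 = -1.2952.
df = n − 2 = 247.
Two-sided p ≈ 0.1965, which is ≥ 0.05, so fail to reject H₀.
The data do not give significant evidence of an association between weekly training distance and marathon finish time.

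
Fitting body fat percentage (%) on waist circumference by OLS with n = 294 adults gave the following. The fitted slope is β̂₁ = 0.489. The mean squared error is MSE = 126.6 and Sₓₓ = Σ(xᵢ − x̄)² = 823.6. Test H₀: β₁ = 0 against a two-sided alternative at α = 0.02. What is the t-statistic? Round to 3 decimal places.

SE(β̂₁) = √(MSE/Sₓₓ) = √(126.6/823.6) = 0.392066.
t = 0.489 / 0.392066 = 1.247.
df = n − 2 = 292.
Two-sided p ≈ 0.2133, which is ≥ 0.02, so fail to reject H₀.
The data do not give significant evidence of an association between waist circumference and body fat percentage.

t = 1.247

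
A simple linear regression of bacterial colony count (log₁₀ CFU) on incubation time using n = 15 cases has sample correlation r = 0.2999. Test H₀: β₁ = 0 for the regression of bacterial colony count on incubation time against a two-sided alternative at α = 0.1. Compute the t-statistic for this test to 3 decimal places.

t = 1.133

t = r·√(n − 2)/√(1 − r²) = 0.2999·√13/√0.91006 = 1.133.
df = n − 2 = 13.
Two-sided p ≈ 0.2775, which is ≥ 0.1, so fail to reject H₀.
The data do not give significant evidence of a linear association between incubation time and bacterial colony count.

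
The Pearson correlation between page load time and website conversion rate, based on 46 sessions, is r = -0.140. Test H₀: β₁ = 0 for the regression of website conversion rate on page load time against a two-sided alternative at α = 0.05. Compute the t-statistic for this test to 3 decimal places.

t = -0.938

t = r·√(n − 2)/√(1 − r²) = -0.140·√44/√0.9804 = -0.938.
df = n − 2 = 44.
Two-sided p ≈ 0.3534, which is ≥ 0.05, so fail to reject H₀.
The data do not give significant evidence of a linear association between page load time and website conversion rate.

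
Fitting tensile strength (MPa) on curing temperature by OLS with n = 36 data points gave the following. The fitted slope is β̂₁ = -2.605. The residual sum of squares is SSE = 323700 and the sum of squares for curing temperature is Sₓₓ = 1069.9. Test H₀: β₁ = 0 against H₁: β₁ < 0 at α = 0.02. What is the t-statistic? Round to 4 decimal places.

MSE = SSE/(n − 2) = 323700/34 = 9520.59.
SE(β̂₁) = √(MSE/Sₓₓ) = √(9520.59/1069.9) = 2.98305.
t = -2.605 / 2.98305 = -0.8733.
df = n − 2 = 34.
One-sided p ≈ 0.1943, which is ≥ 0.02, so fail to reject H₀.
The data do not give significant evidence that the true slope on curing temperature is negative.

t = -0.8733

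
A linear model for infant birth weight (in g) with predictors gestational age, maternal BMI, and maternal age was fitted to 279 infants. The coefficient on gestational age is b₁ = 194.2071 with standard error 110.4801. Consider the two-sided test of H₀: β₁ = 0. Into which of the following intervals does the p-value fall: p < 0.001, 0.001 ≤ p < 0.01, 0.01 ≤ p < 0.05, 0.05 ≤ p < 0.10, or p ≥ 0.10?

t = 194.2071 / 110.4801 = 1.758.
df = n − k − 1 = 279 − 3 − 1 = 275.
Two-sided p = 2·P(T_{275} > |t|) ≈ 0.0799.
So 0.05 ≤ p < 0.10.

0.05 ≤ p < 0.10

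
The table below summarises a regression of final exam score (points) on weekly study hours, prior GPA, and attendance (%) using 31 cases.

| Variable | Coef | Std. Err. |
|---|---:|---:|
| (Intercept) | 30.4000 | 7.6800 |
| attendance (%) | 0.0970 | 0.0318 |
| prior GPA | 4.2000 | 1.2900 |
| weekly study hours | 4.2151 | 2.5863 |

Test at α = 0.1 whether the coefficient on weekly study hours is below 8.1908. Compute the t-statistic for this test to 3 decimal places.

t = -1.537

Read off: b = 4.2151, SE = 2.5863 for weekly study hours.
H₀: β₁ = 8.1908 vs H₁: β₁ < 8.1908.
t = (4.2151 − 8.1908) / 2.5863 = -1.537.
df = n − k − 1 = 31 − 3 − 1 = 27.
One-sided p ≈ 0.0679, which is < 0.1, so reject H₀.
There is evidence that the true slope on weekly study hours is below 8.1908 points per unit, holding the other predictors fixed.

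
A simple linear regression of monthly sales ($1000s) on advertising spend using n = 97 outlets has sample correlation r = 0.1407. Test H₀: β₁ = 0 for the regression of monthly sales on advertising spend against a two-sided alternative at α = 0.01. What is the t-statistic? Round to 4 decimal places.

t = r·√(n − 2)/√(1 − r²) = 0.1407·√95/√0.980204 = 1.3852.
df = n − 2 = 95.
Two-sided p ≈ 0.1692, which is ≥ 0.01, so fail to reject H₀.
The data do not give significant evidence of a linear association between advertising spend and monthly sales.

t = 1.3852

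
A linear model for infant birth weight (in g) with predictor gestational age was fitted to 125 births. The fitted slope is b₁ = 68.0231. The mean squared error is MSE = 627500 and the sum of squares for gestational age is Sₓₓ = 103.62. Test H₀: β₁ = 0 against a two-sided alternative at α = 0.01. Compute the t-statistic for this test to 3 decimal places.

SE(b₁) = √(MSE/Sₓₓ) = √(627500/103.62) = 77.8189.
t = 68.0231 / 77.8189 = 0.874.
df = n − 2 = 123.
Two-sided p ≈ 0.3838, which is ≥ 0.01, so fail to reject H₀.
The data do not give significant evidence of an association between gestational age and infant birth weight.

t = 0.874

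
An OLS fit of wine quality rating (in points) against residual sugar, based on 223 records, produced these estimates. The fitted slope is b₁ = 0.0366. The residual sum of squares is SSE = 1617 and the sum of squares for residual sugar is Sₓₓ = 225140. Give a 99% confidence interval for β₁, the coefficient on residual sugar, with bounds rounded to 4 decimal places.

(0.0218, 0.0514)

MSE = SSE/(n − 2) = 1617/221 = 7.31674.
SE(b₁) = √(MSE/Sₓₓ) = √(7.31674/225140) = 0.00570076.
df = n − 2 = 221.
t* = t_{0.005, 221} = 2.598258.
Margin = t* × SE = 2.598258 × 0.00570076 = 0.014812.
CI: 0.0366 ± 0.014812 → (0.0218, 0.0514).
With 99% confidence, each one-unit increase in residual sugar is associated with a change of between 0.0218 and 0.0514 points in wine quality rating.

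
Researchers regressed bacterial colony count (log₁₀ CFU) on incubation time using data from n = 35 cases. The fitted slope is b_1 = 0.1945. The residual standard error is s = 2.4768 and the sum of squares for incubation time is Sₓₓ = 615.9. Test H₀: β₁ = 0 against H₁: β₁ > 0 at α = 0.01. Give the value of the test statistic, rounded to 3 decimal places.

SE(b_1) = s/√Sₓₓ = 2.4768/√615.9 = 0.0998012.
t = 0.1945 / 0.0998012 = 1.949.
df = n − 2 = 33.
One-sided p ≈ 0.0299, which is ≥ 0.01, so fail to reject H₀.
The data do not give significant evidence that the true slope on incubation time is positive.

t = 1.949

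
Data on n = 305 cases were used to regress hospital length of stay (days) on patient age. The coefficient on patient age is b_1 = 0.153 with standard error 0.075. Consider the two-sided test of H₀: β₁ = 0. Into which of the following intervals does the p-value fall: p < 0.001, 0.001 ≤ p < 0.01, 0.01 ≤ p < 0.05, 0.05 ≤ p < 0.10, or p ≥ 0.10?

t = 0.153 / 0.075 = 2.040.
df = n − 2 = 305 − 2 = 303.
Two-sided p = 2·P(T_{303} > |t|) ≈ 0.0422.
So 0.01 ≤ p < 0.05.

0.01 ≤ p < 0.05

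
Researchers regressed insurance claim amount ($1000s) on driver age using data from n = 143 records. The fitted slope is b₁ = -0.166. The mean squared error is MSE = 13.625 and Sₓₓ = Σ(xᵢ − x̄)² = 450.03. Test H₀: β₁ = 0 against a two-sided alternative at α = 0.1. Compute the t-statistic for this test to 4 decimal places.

t = -0.9540

SE(b₁) = √(MSE/Sₓₓ) = √(13.625/450.03) = 0.173999.
t = -0.166 / 0.173999 = -0.9540.
df = n − 2 = 141.
Two-sided p ≈ 0.3417, which is ≥ 0.1, so fail to reject H₀.
The data do not give significant evidence of an association between driver age and insurance claim amount.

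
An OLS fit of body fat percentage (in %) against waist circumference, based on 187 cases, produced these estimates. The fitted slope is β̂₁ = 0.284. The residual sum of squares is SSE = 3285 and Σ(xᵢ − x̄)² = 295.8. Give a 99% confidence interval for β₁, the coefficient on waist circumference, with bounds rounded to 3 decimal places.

(-0.354, 0.922)

MSE = SSE/(n − 2) = 3285/185 = 17.7568.
SE(β̂₁) = √(MSE/Sₓₓ) = √(17.7568/295.8) = 0.245009.
df = n − 2 = 185.
t* = t_{0.005, 185} = 2.602665.
Margin = t* × SE = 2.602665 × 0.245009 = 0.63768.
CI: 0.284 ± 0.63768 → (-0.354, 0.922).
With 99% confidence, each one-unit increase in waist circumference is associated with a change of between -0.354 and 0.922 % in body fat percentage.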